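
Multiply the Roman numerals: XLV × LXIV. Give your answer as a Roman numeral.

XLV = 45
LXIV = 64
45 × 64 = 2880

MMDCCCLXXX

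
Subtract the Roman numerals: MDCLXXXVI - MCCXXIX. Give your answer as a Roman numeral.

MDCLXXXVI = 1686
MCCXXIX = 1229
1686 - 1229 = 457

CDLVII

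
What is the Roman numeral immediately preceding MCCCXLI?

MCCCXLI = 1341, so the previous integer is 1341 - 1 = 1340

MCCCXL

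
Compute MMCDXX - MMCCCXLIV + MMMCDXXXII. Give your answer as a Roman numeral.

MMCDXX = 2420, MMCCCXLIV = 2344, MMMCDXXXII = 3432
2420 - 2344 = 76
76 + 3432 = 3508

MMMDVIII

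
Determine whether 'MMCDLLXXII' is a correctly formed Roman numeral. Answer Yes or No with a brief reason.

'MMCDLLXXII': L should not appear more than once

No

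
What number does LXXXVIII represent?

LXXXVIII: L=50, X=10, X=10, X=10, V=5, I=1, I=1, I=1
50 + 10 + 10 + 10 + 5 + 1 + 1 + 1 = 88

88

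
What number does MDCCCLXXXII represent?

MDCCCLXXXII: M=1000, D=500, C=100, C=100, C=100, L=50, X=10, X=10, X=10, I=1, I=1
1000 + 500 + 100 + 100 + 100 + 50 + 10 + 10 + 10 + 1 + 1 = 1882

1882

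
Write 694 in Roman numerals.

Convert 694 to Roman numerals:
  694 contains 1×500 (D)
  194 contains 1×100 (C)
  94 contains 1×90 (XC)
  4 contains 1×4 (IV)

DCXCIV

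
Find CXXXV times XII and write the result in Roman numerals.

CXXXV = 135
XII = 12
135 × 12 = 1620

MDCXX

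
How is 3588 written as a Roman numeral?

Convert 3588 to Roman numerals:
  3588 contains 3×1000 (MMM)
  588 contains 1×500 (D)
  88 contains 1×50 (L)
  38 contains 3×10 (XXX)
  8 contains 1×5 (V)
  3 contains 3×1 (III)

MMMDLXXXVIII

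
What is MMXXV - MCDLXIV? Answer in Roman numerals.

MMXXV = 2025
MCDLXIV = 1464
2025 - 1464 = 561

DLXI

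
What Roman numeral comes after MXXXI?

MXXXI = 1031, so the next integer is 1031 + 1 = 1032

MXXXII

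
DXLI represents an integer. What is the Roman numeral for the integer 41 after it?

DXLI = 541
541 + 41 = 582

DLXXXII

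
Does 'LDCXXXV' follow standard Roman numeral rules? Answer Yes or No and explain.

'LDCXXXV': Invalid subtractive combination: LD

No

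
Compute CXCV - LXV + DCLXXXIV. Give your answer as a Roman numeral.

CXCV = 195, LXV = 65, DCLXXXIV = 684
195 - 65 = 130
130 + 684 = 814

DCCCXIV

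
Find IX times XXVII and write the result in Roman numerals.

IX = 9
XXVII = 27
9 × 27 = 243

CCXLIII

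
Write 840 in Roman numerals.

Convert 840 to Roman numerals:
  840 contains 1×500 (D)
  340 contains 3×100 (CCC)
  40 contains 1×40 (XL)

DCCCXL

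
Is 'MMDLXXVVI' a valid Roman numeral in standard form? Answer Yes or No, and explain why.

'MMDLXXVVI': V should not appear more than once

No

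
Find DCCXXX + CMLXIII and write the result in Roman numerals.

DCCXXX = 730
CMLXIII = 963
730 + 963 = 1693

MDCXCIII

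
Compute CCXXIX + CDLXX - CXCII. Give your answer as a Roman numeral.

CCXXIX = 229, CDLXX = 470, CXCII = 192
229 + 470 = 699
699 - 192 = 507

DVII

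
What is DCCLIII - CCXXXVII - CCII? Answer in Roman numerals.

DCCLIII = 753, CCXXXVII = 237, CCII = 202
753 - 237 = 516
516 - 202 = 314

CCCXIV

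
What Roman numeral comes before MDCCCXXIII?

MDCCCXXIII = 1823; previous is 1822

MDCCCXXII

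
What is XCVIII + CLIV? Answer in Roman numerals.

XCVIII = 98
CLIV = 154
98 + 154 = 252

CCLII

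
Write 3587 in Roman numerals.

Convert 3587 to Roman numerals:
  3587 contains 3×1000 (MMM)
  587 contains 1×500 (D)
  87 contains 1×50 (L)
  37 contains 3×10 (XXX)
  7 contains 1×5 (V)
  2 contains 2×1 (II)

MMMDLXXXVII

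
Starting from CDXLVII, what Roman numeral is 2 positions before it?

CDXLVII = 447
447 - 2 = 445

CDXLV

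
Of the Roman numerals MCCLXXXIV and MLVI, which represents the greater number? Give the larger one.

MCCLXXXIV = 1284
MLVI = 1056
1284 is larger

MCCLXXXIV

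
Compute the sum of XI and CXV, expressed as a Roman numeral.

XI = 11
CXV = 115
11 + 115 = 126

CXXVI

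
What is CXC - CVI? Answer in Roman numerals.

CXC = 190
CVI = 106
190 - 106 = 84

LXXXIV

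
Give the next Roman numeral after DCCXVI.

DCCXVI = 716, so the next integer is 716 + 1 = 717

DCCXVII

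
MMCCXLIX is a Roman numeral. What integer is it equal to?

MMCCXLIX: M=1000, M=1000, C=100, C=100, XL=40, IX=9
1000 + 1000 + 100 + 100 + 40 + 9 = 2249

2249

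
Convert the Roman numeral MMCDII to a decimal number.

MMCDII: M=1000, M=1000, CD=400, I=1, I=1
1000 + 1000 + 400 + 1 + 1 = 2402

2402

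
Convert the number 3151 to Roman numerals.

Convert 3151 to Roman numerals:
  3151 contains 3×1000 (MMM)
  151 contains 1×100 (C)
  51 contains 1×50 (L)
  1 contains 1×1 (I)

MMMCLI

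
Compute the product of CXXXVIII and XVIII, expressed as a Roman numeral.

CXXXVIII = 138
XVIII = 18
138 × 18 = 2484

MMCDLXXXIV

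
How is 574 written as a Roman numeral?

Convert 574 to Roman numerals:
  574 contains 1×500 (D)
  74 contains 1×50 (L)
  24 contains 2×10 (XX)
  4 contains 1×4 (IV)

DLXXIV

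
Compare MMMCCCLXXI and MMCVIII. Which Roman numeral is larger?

MMMCCCLXXI = 3371
MMCVIII = 2108
3371 is larger

MMMCCCLXXI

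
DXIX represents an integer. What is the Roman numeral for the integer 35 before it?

DXIX = 519
519 - 35 = 484

CDLXXXIV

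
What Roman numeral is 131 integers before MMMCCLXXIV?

MMMCCLXXIV = 3274
3274 - 131 = 3143

MMMCXLIII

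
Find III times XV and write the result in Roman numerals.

III = 3
XV = 15
3 × 15 = 45

XLV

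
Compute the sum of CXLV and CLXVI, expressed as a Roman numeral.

CXLV = 145
CLXVI = 166
145 + 166 = 311

CCCXI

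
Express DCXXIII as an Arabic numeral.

DCXXIII: D=500, C=100, X=10, X=10, I=1, I=1, I=1
500 + 100 + 10 + 10 + 1 + 1 + 1 = 623

623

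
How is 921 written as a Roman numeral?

Convert 921 to Roman numerals:
  921 contains 1×900 (CM)
  21 contains 2×10 (XX)
  1 contains 1×1 (I)

CMXXI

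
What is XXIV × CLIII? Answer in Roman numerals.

XXIV = 24
CLIII = 153
24 × 153 = 3672

MMMDCLXXII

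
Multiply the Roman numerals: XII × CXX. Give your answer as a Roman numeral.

XII = 12
CXX = 120
12 × 120 = 1440

MCDXL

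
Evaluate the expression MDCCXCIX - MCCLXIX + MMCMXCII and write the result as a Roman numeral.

MDCCXCIX = 1799, MCCLXIX = 1269, MMCMXCII = 2992
1799 - 1269 = 530
530 + 2992 = 3522

MMMDXXII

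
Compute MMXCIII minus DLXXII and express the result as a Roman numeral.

MMXCIII = 2093
DLXXII = 572
2093 - 572 = 1521

MDXXI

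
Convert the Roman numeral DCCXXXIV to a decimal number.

DCCXXXIV: D=500, C=100, C=100, X=10, X=10, X=10, IV=4
500 + 100 + 100 + 10 + 10 + 10 + 4 = 734

734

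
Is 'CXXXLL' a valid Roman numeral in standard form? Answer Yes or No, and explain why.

'CXXXLL': L should not appear more than once

No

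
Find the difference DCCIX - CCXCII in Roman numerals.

DCCIX = 709
CCXCII = 292
709 - 292 = 417

CDXVII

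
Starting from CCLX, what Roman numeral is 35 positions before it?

CCLX = 260
260 - 35 = 225

CCXXV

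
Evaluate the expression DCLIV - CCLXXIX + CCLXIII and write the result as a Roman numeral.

DCLIV = 654, CCLXXIX = 279, CCLXIII = 263
654 - 279 = 375
375 + 263 = 638

DCXXXVIII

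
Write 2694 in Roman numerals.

Convert 2694 to Roman numerals:
  2694 contains 2×1000 (MM)
  694 contains 1×500 (D)
  194 contains 1×100 (C)
  94 contains 1×90 (XC)
  4 contains 1×4 (IV)

MMDCXCIV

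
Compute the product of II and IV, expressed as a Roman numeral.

II = 2
IV = 4
2 × 4 = 8

VIII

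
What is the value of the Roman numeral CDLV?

CDLV: CD=400, L=50, V=5
400 + 50 + 5 = 455

455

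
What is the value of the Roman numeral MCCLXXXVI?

MCCLXXXVI: M=1000, C=100, C=100, L=50, X=10, X=10, X=10, V=5, I=1
1000 + 100 + 100 + 50 + 10 + 10 + 10 + 5 + 1 = 1286

1286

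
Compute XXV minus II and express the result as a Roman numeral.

XXV = 25
II = 2
25 - 2 = 23

XXIII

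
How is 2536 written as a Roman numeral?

Convert 2536 to Roman numerals:
  2536 contains 2×1000 (MM)
  536 contains 1×500 (D)
  36 contains 3×10 (XXX)
  6 contains 1×5 (V)
  1 contains 1×1 (I)

MMDXXXVI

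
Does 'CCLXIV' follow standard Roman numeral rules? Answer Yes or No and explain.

'CCLXIV': Check the rules: uses only the symbols I, V, X, L, C, D, M; no symbol is repeated more than three times in a row; V, L and D each appear at most once; the only place a smaller symbol precedes a larger one is the allowed subtractive pair IV, the symbol right after such a pair (if any) is smaller than the pair's first symbol, and otherwise the values never increase from left to right. Value: C (100) + C (100) + L (50) + X (10) + IV (4) = 264. So it is a valid standard Roman numeral.

Yes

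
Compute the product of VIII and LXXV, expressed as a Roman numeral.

VIII = 8
LXXV = 75
8 × 75 = 600

DC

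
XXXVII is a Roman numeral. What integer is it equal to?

XXXVII: X=10, X=10, X=10, V=5, I=1, I=1
10 + 10 + 10 + 5 + 1 + 1 = 37

37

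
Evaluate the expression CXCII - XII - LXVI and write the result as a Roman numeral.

CXCII = 192, XII = 12, LXVI = 66
192 - 12 = 180
180 - 66 = 114

CXIV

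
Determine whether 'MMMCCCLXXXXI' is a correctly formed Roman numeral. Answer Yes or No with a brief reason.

'MMMCCCLXXXXI': More than 3 consecutive X's

No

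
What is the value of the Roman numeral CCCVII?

CCCVII: C=100, C=100, C=100, V=5, I=1, I=1
100 + 100 + 100 + 5 + 1 + 1 = 307

307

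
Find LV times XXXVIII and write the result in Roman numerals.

LV = 55
XXXVIII = 38
55 × 38 = 2090

MMXC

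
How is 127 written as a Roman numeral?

Convert 127 to Roman numerals:
  127 contains 1×100 (C)
  27 contains 2×10 (XX)
  7 contains 1×5 (V)
  2 contains 2×1 (II)

CXXVII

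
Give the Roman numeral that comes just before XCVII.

XCVII = 97; previous is 96

XCVI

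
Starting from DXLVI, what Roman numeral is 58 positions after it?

DXLVI = 546
546 + 58 = 604

DCIV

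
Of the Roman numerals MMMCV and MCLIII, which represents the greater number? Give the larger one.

MMMCV = 3105
MCLIII = 1153
3105 is larger

MMMCV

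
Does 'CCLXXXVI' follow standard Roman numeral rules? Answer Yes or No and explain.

'CCLXXXVI': Check the rules: uses only the symbols I, V, X, L, C, D, M; no symbol is repeated more than three times in a row; V, L and D each appear at most once; no smaller symbol precedes a larger one (values never increase from left to right). Value: C (100) + C (100) + L (50) + X (10) + X (10) + X (10) + V (5) + I (1) = 286. So it is a valid standard Roman numeral.

Yes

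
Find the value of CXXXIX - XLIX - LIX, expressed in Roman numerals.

CXXXIX = 139, XLIX = 49, LIX = 59
139 - 49 = 90
90 - 59 = 31

XXXI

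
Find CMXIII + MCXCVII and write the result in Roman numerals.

CMXIII = 913
MCXCVII = 1197
913 + 1197 = 2110

MMCX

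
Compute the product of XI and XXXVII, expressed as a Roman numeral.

XI = 11
XXXVII = 37
11 × 37 = 407

CDVII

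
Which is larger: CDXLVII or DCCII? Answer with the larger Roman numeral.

CDXLVII = 447
DCCII = 702
702 is larger

DCCII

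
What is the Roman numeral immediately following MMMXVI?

MMMXVI = 3016, so the next integer is 3016 + 1 = 3017

MMMXVII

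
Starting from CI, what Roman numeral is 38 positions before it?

CI = 101
101 - 38 = 63

LXIII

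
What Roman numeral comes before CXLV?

CXLV = 145, so the previous integer is 145 - 1 = 144

CXLIV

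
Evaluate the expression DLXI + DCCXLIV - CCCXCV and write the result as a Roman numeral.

DLXI = 561, DCCXLIV = 744, CCCXCV = 395
561 + 744 = 1305
1305 - 395 = 910

CMX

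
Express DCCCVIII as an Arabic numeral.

DCCCVIII: D=500, C=100, C=100, C=100, V=5, I=1, I=1, I=1
500 + 100 + 100 + 100 + 5 + 1 + 1 + 1 = 808

808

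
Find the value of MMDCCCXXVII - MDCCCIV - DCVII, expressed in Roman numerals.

MMDCCCXXVII = 2827, MDCCCIV = 1804, DCVII = 607
2827 - 1804 = 1023
1023 - 607 = 416

CDXVI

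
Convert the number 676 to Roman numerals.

Convert 676 to Roman numerals:
  676 contains 1×500 (D)
  176 contains 1×100 (C)
  76 contains 1×50 (L)
  26 contains 2×10 (XX)
  6 contains 1×5 (V)
  1 contains 1×1 (I)

DCLXXVI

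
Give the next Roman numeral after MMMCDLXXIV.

MMMCDLXXIV = 3474; next is 3475

MMMCDLXXV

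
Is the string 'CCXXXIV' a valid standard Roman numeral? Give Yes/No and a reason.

'CCXXXIV': Check the rules: uses only the symbols I, V, X, L, C, D, M; no symbol is repeated more than three times in a row; V, L and D each appear at most once; the only place a smaller symbol precedes a larger one is the allowed subtractive pair IV, the symbol right after such a pair (if any) is smaller than the pair's first symbol, and otherwise the values never increase from left to right. Value: C (100) + C (100) + X (10) + X (10) + X (10) + IV (4) = 234. So it is a valid standard Roman numeral.

Yes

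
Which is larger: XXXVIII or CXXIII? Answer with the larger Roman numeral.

XXXVIII = 38
CXXIII = 123
123 is larger

CXXIII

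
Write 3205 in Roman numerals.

Convert 3205 to Roman numerals:
  3205 contains 3×1000 (MMM)
  205 contains 2×100 (CC)
  5 contains 1×5 (V)

MMMCCV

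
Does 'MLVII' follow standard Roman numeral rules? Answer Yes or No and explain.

'MLVII': Check the rules: uses only the symbols I, V, X, L, C, D, M; no symbol is repeated more than three times in a row; V, L and D each appear at most once; no smaller symbol precedes a larger one (values never increase from left to right). Value: M (1000) + L (50) + V (5) + I (1) + I (1) = 1057. So it is a valid standard Roman numeral.

Yes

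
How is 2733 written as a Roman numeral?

Convert 2733 to Roman numerals:
  2733 contains 2×1000 (MM)
  733 contains 1×500 (D)
  233 contains 2×100 (CC)
  33 contains 3×10 (XXX)
  3 contains 3×1 (III)

MMDCCXXXIII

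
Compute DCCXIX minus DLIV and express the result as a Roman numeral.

DCCXIX = 719
DLIV = 554
719 - 554 = 165

CLXV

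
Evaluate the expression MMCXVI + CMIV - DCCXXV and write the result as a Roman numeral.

MMCXVI = 2116, CMIV = 904, DCCXXV = 725
2116 + 904 = 3020
3020 - 725 = 2295

MMCCXCV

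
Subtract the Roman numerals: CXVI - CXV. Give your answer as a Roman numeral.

CXVI = 116
CXV = 115
116 - 115 = 1

I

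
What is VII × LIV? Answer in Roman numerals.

VII = 7
LIV = 54
7 × 54 = 378

CCCLXXVIII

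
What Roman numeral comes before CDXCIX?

CDXCIX = 499; previous is 498

CDXCVIII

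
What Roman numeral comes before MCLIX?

MCLIX = 1159; previous is 1158

MCLVIII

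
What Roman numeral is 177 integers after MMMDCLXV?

MMMDCLXV = 3665
3665 + 177 = 3842

MMMDCCCXLII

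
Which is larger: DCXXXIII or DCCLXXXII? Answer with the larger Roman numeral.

DCXXXIII = 633
DCCLXXXII = 782
782 is larger

DCCLXXXII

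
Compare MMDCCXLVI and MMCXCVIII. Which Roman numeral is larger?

MMDCCXLVI = 2746
MMCXCVIII = 2198
2746 is larger

MMDCCXLVI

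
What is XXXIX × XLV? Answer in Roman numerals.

XXXIX = 39
XLV = 45
39 × 45 = 1755

MDCCLV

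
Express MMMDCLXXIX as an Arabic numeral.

MMMDCLXXIX: M=1000, M=1000, M=1000, D=500, C=100, L=50, X=10, X=10, IX=9
1000 + 1000 + 1000 + 500 + 100 + 50 + 10 + 10 + 9 = 3679

3679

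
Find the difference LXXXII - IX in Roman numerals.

LXXXII = 82
IX = 9
82 - 9 = 73

LXXIII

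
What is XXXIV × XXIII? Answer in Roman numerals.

XXXIV = 34
XXIII = 23
34 × 23 = 782

DCCLXXXII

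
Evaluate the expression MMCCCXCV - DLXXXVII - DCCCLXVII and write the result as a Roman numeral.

MMCCCXCV = 2395, DLXXXVII = 587, DCCCLXVII = 867
2395 - 587 = 1808
1808 - 867 = 941

CMXLI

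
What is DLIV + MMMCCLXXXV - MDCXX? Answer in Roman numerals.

DLIV = 554, MMMCCLXXXV = 3285, MDCXX = 1620
554 + 3285 = 3839
3839 - 1620 = 2219

MMCCXIX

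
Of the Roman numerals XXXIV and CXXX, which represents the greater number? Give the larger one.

XXXIV = 34
CXXX = 130
130 is larger

CXXX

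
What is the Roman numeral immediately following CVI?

CVI = 106, so the next integer is 106 + 1 = 107

CVII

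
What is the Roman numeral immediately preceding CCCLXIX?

CCCLXIX = 369; previous is 368

CCCLXVIII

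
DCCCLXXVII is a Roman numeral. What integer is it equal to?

DCCCLXXVII: D=500, C=100, C=100, C=100, L=50, X=10, X=10, V=5, I=1, I=1
500 + 100 + 100 + 100 + 50 + 10 + 10 + 5 + 1 + 1 = 877

877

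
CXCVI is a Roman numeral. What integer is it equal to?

CXCVI: C=100, XC=90, V=5, I=1
100 + 90 + 5 + 1 = 196

196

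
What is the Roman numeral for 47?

Convert 47 to Roman numerals:
  47 contains 1×40 (XL)
  7 contains 1×5 (V)
  2 contains 2×1 (II)

XLVII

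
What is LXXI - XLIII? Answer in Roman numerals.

LXXI = 71
XLIII = 43
71 - 43 = 28

XXVIII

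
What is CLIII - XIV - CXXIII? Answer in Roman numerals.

CLIII = 153, XIV = 14, CXXIII = 123
153 - 14 = 139
139 - 123 = 16

XVI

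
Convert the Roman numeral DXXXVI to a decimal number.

DXXXVI: D=500, X=10, X=10, X=10, V=5, I=1
500 + 10 + 10 + 10 + 5 + 1 = 536

536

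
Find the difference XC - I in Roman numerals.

XC = 90
I = 1
90 - 1 = 89

LXXXIX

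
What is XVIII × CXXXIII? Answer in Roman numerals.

XVIII = 18
CXXXIII = 133
18 × 133 = 2394

MMCCCXCIV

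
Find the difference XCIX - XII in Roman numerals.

XCIX = 99
XII = 12
99 - 12 = 87

LXXXVII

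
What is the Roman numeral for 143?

Convert 143 to Roman numerals:
  143 contains 1×100 (C)
  43 contains 1×40 (XL)
  3 contains 3×1 (III)

CXLIII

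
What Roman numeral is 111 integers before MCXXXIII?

MCXXXIII = 1133
1133 - 111 = 1022

MXXII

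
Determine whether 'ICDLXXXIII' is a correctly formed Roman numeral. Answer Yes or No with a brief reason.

'ICDLXXXIII': Invalid subtractive combination: IC

No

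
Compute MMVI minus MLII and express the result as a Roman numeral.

MMVI = 2006
MLII = 1052
2006 - 1052 = 954

CMLIV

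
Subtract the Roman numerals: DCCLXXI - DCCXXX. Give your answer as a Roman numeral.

DCCLXXI = 771
DCCXXX = 730
771 - 730 = 41

XLI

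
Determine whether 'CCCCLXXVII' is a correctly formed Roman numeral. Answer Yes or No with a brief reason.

'CCCCLXXVII': More than 3 consecutive C's

No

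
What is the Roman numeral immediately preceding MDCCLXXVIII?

MDCCLXXVIII = 1778, so the previous integer is 1778 - 1 = 1777

MDCCLXXVII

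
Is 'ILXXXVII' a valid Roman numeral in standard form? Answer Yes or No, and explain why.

'ILXXXVII': Invalid subtractive combination: IL

No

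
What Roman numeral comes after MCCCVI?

MCCCVI = 1306; next is 1307

MCCCVII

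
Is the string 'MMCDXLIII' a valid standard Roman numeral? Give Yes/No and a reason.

'MMCDXLIII': Check the rules: uses only the symbols I, V, X, L, C, D, M; no symbol is repeated more than three times in a row; V, L and D each appear at most once; the only places a smaller symbol precedes a larger one are the allowed subtractive pairs CD, XL, the symbol right after such a pair (if any) is smaller than the pair's first symbol, and otherwise the values never increase from left to right. Value: M (1000) + M (1000) + CD (400) + XL (40) + I (1) + I (1) + I (1) = 2443. So it is a valid standard Roman numeral.

Yes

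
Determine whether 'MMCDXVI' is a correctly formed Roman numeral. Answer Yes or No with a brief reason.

'MMCDXVI': Check the rules: uses only the symbols I, V, X, L, C, D, M; no symbol is repeated more than three times in a row; V, L and D each appear at most once; the only place a smaller symbol precedes a larger one is the allowed subtractive pair CD, the symbol right after such a pair (if any) is smaller than the pair's first symbol, and otherwise the values never increase from left to right. Value: M (1000) + M (1000) + CD (400) + X (10) + V (5) + I (1) = 2416. So it is a valid standard Roman numeral.

Yes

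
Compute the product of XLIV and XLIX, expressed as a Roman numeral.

XLIV = 44
XLIX = 49
44 × 49 = 2156

MMCLVI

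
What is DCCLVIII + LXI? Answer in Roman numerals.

DCCLVIII = 758
LXI = 61
758 + 61 = 819

DCCCXIX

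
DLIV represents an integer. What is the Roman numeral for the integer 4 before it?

DLIV = 554
554 - 4 = 550

DL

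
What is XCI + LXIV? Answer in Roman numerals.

XCI = 91
LXIV = 64
91 + 64 = 155

CLV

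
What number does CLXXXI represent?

CLXXXI: C=100, L=50, X=10, X=10, X=10, I=1
100 + 50 + 10 + 10 + 10 + 1 = 181

181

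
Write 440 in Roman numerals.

Convert 440 to Roman numerals:
  440 contains 1×400 (CD)
  40 contains 1×40 (XL)

CDXL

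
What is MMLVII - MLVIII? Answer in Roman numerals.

MMLVII = 2057
MLVIII = 1058
2057 - 1058 = 999

CMXCIX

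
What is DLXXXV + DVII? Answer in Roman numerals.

DLXXXV = 585
DVII = 507
585 + 507 = 1092

MXCII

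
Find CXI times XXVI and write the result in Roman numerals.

CXI = 111
XXVI = 26
111 × 26 = 2886

MMDCCCLXXXVI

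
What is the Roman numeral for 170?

Convert 170 to Roman numerals:
  170 contains 1×100 (C)
  70 contains 1×50 (L)
  20 contains 2×10 (XX)

CLXX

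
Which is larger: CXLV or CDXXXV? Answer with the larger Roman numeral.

CXLV = 145
CDXXXV = 435
435 is larger

CDXXXV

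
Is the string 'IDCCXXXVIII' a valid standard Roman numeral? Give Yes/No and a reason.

'IDCCXXXVIII': Invalid subtractive combination: ID

No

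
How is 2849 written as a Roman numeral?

Convert 2849 to Roman numerals:
  2849 contains 2×1000 (MM)
  849 contains 1×500 (D)
  349 contains 3×100 (CCC)
  49 contains 1×40 (XL)
  9 contains 1×9 (IX)

MMDCCCXLIX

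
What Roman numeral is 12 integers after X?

X = 10
10 + 12 = 22

XXII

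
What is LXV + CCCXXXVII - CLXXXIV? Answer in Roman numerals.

LXV = 65, CCCXXXVII = 337, CLXXXIV = 184
65 + 337 = 402
402 - 184 = 218

CCXVIII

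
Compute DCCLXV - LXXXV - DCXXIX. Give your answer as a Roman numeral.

DCCLXV = 765, LXXXV = 85, DCXXIX = 629
765 - 85 = 680
680 - 629 = 51

LI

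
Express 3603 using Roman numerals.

Convert 3603 to Roman numerals:
  3603 contains 3×1000 (MMM)
  603 contains 1×500 (D)
  103 contains 1×100 (C)
  3 contains 3×1 (III)

MMMDCIII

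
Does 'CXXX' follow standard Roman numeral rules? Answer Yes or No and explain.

'CXXX': Check the rules: uses only the symbols I, V, X, L, C, D, M; no symbol is repeated more than three times in a row; V, L and D each appear at most once; no smaller symbol precedes a larger one (values never increase from left to right). Value: C (100) + X (10) + X (10) + X (10) = 130. So it is a valid standard Roman numeral.

Yes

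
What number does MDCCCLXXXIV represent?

MDCCCLXXXIV: M=1000, D=500, C=100, C=100, C=100, L=50, X=10, X=10, X=10, IV=4
1000 + 500 + 100 + 100 + 100 + 50 + 10 + 10 + 10 + 4 = 1884

1884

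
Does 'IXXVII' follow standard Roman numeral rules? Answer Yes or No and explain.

'IXXVII': I (position 1) comes before the larger symbol X (position 3) without being directly in front of it as a subtractive pair; apart from IV, IX, XL, XC, CD and CM, symbols must go from largest to smallest

No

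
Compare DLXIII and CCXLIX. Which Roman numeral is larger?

DLXIII = 563
CCXLIX = 249
563 is larger

DLXIII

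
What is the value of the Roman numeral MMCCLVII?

MMCCLVII: M=1000, M=1000, C=100, C=100, L=50, V=5, I=1, I=1
1000 + 1000 + 100 + 100 + 50 + 5 + 1 + 1 = 2257

2257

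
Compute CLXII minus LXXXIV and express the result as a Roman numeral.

CLXII = 162
LXXXIV = 84
162 - 84 = 78

LXXVIII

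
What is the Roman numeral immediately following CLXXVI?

CLXXVI = 176; next is 177

CLXXVII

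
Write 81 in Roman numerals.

Convert 81 to Roman numerals:
  81 contains 1×50 (L)
  31 contains 3×10 (XXX)
  1 contains 1×1 (I)

LXXXI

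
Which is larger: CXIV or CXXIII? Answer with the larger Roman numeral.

CXIV = 114
CXXIII = 123
123 is larger

CXXIII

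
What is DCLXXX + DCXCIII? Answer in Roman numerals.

DCLXXX = 680
DCXCIII = 693
680 + 693 = 1373

MCCCLXXIII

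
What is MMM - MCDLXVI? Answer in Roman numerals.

MMM = 3000
MCDLXVI = 1466
3000 - 1466 = 1534

MDXXXIV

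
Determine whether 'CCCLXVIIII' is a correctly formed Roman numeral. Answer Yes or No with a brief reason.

'CCCLXVIIII': More than 3 consecutive I's

No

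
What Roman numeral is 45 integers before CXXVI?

CXXVI = 126
126 - 45 = 81

LXXXI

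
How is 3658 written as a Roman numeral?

Convert 3658 to Roman numerals:
  3658 contains 3×1000 (MMM)
  658 contains 1×500 (D)
  158 contains 1×100 (C)
  58 contains 1×50 (L)
  8 contains 1×5 (V)
  3 contains 3×1 (III)

MMMDCLVIII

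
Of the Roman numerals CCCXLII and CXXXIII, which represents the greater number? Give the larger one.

CCCXLII = 342
CXXXIII = 133
342 is larger

CCCXLII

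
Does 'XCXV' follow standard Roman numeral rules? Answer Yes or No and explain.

'XCXV': X cannot come right after the subtractive pair XC: once X is subtracted in XC, the next symbol must be smaller than X

No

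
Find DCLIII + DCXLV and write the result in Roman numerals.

DCLIII = 653
DCXLV = 645
653 + 645 = 1298

MCCXCVIII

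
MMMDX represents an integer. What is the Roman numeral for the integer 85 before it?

MMMDX = 3510
3510 - 85 = 3425

MMMCDXXV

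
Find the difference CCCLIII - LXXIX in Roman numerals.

CCCLIII = 353
LXXIX = 79
353 - 79 = 274

CCLXXIV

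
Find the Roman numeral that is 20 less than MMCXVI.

MMCXVI = 2116
2116 - 20 = 2096

MMXCVI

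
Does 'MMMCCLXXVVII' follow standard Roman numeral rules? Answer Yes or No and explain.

'MMMCCLXXVVII': V should not appear more than once

No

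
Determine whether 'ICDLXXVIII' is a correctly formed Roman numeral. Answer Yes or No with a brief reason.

'ICDLXXVIII': Invalid subtractive combination: IC

No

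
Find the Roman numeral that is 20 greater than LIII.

LIII = 53
53 + 20 = 73

LXXIII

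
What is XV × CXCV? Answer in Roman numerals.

XV = 15
CXCV = 195
15 × 195 = 2925

MMCMXXV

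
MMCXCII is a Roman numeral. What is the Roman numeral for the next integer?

MMCXCII = 2192, so the next integer is 2192 + 1 = 2193

MMCXCIII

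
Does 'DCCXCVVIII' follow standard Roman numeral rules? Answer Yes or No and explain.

'DCCXCVVIII': V should not appear more than once

No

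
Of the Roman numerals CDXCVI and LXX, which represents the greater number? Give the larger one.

CDXCVI = 496
LXX = 70
496 is larger

CDXCVI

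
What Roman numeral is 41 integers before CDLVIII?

CDLVIII = 458
458 - 41 = 417

CDXVII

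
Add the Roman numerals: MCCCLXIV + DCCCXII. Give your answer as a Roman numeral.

MCCCLXIV = 1364
DCCCXII = 812
1364 + 812 = 2176

MMCLXXVI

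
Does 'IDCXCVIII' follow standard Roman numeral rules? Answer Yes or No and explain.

'IDCXCVIII': Invalid subtractive combination: ID

No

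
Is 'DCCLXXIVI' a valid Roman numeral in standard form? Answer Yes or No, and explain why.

'DCCLXXIVI': I cannot come right after the subtractive pair IV: once I is subtracted in IV, the next symbol must be smaller than I

No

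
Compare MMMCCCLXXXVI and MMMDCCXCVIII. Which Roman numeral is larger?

MMMCCCLXXXVI = 3386
MMMDCCXCVIII = 3798
3798 is larger

MMMDCCXCVIII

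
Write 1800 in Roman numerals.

Convert 1800 to Roman numerals:
  1800 contains 1×1000 (M)
  800 contains 1×500 (D)
  300 contains 3×100 (CCC)

MDCCC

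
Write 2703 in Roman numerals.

Convert 2703 to Roman numerals:
  2703 contains 2×1000 (MM)
  703 contains 1×500 (D)
  203 contains 2×100 (CC)
  3 contains 3×1 (III)

MMDCCIII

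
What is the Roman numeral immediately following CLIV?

CLIV = 154, so the next integer is 154 + 1 = 155

CLV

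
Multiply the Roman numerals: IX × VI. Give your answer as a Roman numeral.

IX = 9
VI = 6
9 × 6 = 54

LIV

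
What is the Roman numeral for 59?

Convert 59 to Roman numerals:
  59 contains 1×50 (L)
  9 contains 1×9 (IX)

LIX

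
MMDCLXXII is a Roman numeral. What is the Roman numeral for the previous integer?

MMDCLXXII = 2672; previous is 2671

MMDCLXXI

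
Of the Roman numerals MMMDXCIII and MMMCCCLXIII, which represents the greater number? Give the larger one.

MMMDXCIII = 3593
MMMCCCLXIII = 3363
3593 is larger

MMMDXCIII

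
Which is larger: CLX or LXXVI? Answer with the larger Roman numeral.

CLX = 160
LXXVI = 76
160 is larger

CLX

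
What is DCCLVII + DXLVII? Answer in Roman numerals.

DCCLVII = 757
DXLVII = 547
757 + 547 = 1304

MCCCIV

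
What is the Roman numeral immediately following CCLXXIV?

CCLXXIV = 274, so the next integer is 274 + 1 = 275

CCLXXV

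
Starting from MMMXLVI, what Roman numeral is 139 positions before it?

MMMXLVI = 3046
3046 - 139 = 2907

MMCMVII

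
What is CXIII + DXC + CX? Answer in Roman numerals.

CXIII = 113, DXC = 590, CX = 110
113 + 590 = 703
703 + 110 = 813

DCCCXIII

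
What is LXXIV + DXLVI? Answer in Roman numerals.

LXXIV = 74
DXLVI = 546
74 + 546 = 620

DCXX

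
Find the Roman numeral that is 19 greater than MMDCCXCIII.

MMDCCXCIII = 2793
2793 + 19 = 2812

MMDCCCXII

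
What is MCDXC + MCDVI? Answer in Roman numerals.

MCDXC = 1490
MCDVI = 1406
1490 + 1406 = 2896

MMDCCCXCVI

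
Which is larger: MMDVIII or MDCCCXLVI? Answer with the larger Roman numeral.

MMDVIII = 2508
MDCCCXLVI = 1846
2508 is larger

MMDVIII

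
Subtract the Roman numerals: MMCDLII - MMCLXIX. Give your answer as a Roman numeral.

MMCDLII = 2452
MMCLXIX = 2169
2452 - 2169 = 283

CCLXXXIII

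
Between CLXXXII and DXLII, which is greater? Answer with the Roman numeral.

CLXXXII = 182
DXLII = 542
542 is larger

DXLII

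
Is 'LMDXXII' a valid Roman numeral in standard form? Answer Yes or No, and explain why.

'LMDXXII': Invalid subtractive combination: LM

No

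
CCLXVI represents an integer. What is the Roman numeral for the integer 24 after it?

CCLXVI = 266
266 + 24 = 290

CCXC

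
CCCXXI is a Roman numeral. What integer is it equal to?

CCCXXI: C=100, C=100, C=100, X=10, X=10, I=1
100 + 100 + 100 + 10 + 10 + 1 = 321

321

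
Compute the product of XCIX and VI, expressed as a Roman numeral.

XCIX = 99
VI = 6
99 × 6 = 594

DXCIV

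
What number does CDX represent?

CDX: CD=400, X=10
400 + 10 = 410

410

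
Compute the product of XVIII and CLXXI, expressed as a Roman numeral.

XVIII = 18
CLXXI = 171
18 × 171 = 3078

MMMLXXVIII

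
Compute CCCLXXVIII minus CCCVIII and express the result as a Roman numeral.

CCCLXXVIII = 378
CCCVIII = 308
378 - 308 = 70

LXX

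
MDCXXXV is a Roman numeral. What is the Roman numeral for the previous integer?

MDCXXXV = 1635; previous is 1634

MDCXXXIV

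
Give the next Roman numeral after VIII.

VIII = 8, so the next integer is 8 + 1 = 9

IX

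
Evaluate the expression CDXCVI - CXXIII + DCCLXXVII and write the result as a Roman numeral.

CDXCVI = 496, CXXIII = 123, DCCLXXVII = 777
496 - 123 = 373
373 + 777 = 1150

MCL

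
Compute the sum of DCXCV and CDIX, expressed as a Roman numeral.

DCXCV = 695
CDIX = 409
695 + 409 = 1104

MCIV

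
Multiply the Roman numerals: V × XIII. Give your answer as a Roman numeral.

V = 5
XIII = 13
5 × 13 = 65

LXV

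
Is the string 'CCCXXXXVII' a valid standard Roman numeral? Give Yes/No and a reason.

'CCCXXXXVII': More than 3 consecutive X's

No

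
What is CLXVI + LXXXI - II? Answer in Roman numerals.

CLXVI = 166, LXXXI = 81, II = 2
166 + 81 = 247
247 - 2 = 245

CCXLV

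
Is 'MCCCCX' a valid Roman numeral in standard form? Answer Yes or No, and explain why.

'MCCCCX': More than 3 consecutive C's

No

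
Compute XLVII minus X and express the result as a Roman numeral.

XLVII = 47
X = 10
47 - 10 = 37

XXXVII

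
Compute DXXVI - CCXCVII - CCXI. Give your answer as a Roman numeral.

DXXVI = 526, CCXCVII = 297, CCXI = 211
526 - 297 = 229
229 - 211 = 18

XVIII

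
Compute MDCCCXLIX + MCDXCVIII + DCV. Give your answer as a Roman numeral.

MDCCCXLIX = 1849, MCDXCVIII = 1498, DCV = 605
1849 + 1498 = 3347
3347 + 605 = 3952

MMMCMLII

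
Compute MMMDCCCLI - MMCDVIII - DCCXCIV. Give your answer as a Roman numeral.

MMMDCCCLI = 3851, MMCDVIII = 2408, DCCXCIV = 794
3851 - 2408 = 1443
1443 - 794 = 649

DCXLIX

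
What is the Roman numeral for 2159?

Convert 2159 to Roman numerals:
  2159 contains 2×1000 (MM)
  159 contains 1×100 (C)
  59 contains 1×50 (L)
  9 contains 1×9 (IX)

MMCLIX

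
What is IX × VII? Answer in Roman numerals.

IX = 9
VII = 7
9 × 7 = 63

LXIII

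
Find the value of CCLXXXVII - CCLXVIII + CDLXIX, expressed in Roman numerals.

CCLXXXVII = 287, CCLXVIII = 268, CDLXIX = 469
287 - 268 = 19
19 + 469 = 488

CDLXXXVIII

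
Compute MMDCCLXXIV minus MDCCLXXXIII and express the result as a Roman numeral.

MMDCCLXXIV = 2774
MDCCLXXXIII = 1783
2774 - 1783 = 991

CMXCI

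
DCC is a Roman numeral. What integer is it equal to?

DCC: D=500, C=100, C=100
500 + 100 + 100 = 700

700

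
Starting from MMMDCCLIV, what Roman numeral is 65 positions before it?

MMMDCCLIV = 3754
3754 - 65 = 3689

MMMDCLXXXIX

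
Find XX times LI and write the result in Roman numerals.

XX = 20
LI = 51
20 × 51 = 1020

MXX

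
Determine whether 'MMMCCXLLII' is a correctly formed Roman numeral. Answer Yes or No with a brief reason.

'MMMCCXLLII': L should not appear more than once

No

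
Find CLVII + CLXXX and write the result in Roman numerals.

CLVII = 157
CLXXX = 180
157 + 180 = 337

CCCXXXVII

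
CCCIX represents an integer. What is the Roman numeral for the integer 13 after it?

CCCIX = 309
309 + 13 = 322

CCCXXII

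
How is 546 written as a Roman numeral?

Convert 546 to Roman numerals:
  546 contains 1×500 (D)
  46 contains 1×40 (XL)
  6 contains 1×5 (V)
  1 contains 1×1 (I)

DXLVI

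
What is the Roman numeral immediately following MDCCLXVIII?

MDCCLXVIII = 1768, so the next integer is 1768 + 1 = 1769

MDCCLXIX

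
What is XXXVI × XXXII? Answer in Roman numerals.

XXXVI = 36
XXXII = 32
36 × 32 = 1152

MCLII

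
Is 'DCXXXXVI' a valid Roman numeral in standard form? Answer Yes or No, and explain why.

'DCXXXXVI': More than 3 consecutive X's

No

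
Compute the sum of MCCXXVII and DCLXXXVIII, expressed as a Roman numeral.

MCCXXVII = 1227
DCLXXXVIII = 688
1227 + 688 = 1915

MCMXV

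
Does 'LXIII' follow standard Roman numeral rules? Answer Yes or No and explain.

'LXIII': Check the rules: uses only the symbols I, V, X, L, C, D, M; no symbol is repeated more than three times in a row; V, L and D each appear at most once; no smaller symbol precedes a larger one (values never increase from left to right). Value: L (50) + X (10) + I (1) + I (1) + I (1) = 63. So it is a valid standard Roman numeral.

Yes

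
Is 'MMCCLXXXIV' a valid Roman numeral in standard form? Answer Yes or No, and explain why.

'MMCCLXXXIV': Check the rules: uses only the symbols I, V, X, L, C, D, M; no symbol is repeated more than three times in a row; V, L and D each appear at most once; the only place a smaller symbol precedes a larger one is the allowed subtractive pair IV, the symbol right after such a pair (if any) is smaller than the pair's first symbol, and otherwise the values never increase from left to right. Value: M (1000) + M (1000) + C (100) + C (100) + L (50) + X (10) + X (10) + X (10) + IV (4) = 2284. So it is a valid standard Roman numeral.

Yes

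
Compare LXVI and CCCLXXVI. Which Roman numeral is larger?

LXVI = 66
CCCLXXVI = 376
376 is larger

CCCLXXVI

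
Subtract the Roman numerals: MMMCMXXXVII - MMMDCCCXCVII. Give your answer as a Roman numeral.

MMMCMXXXVII = 3937
MMMDCCCXCVII = 3897
3937 - 3897 = 40

XL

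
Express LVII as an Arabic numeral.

LVII: L=50, V=5, I=1, I=1
50 + 5 + 1 + 1 = 57

57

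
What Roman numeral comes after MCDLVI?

MCDLVI = 1456; next is 1457

MCDLVII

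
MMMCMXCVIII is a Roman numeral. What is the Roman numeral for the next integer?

MMMCMXCVIII = 3998; next is 3999

MMMCMXCIX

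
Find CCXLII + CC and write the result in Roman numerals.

CCXLII = 242
CC = 200
242 + 200 = 442

CDXLII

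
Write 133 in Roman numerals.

Convert 133 to Roman numerals:
  133 contains 1×100 (C)
  33 contains 3×10 (XXX)
  3 contains 3×1 (III)

CXXXIII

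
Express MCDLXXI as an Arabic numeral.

MCDLXXI: M=1000, CD=400, L=50, X=10, X=10, I=1
1000 + 400 + 50 + 10 + 10 + 1 = 1471

1471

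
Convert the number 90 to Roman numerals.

Convert 90 to Roman numerals:
  90 contains 1×90 (XC)

XC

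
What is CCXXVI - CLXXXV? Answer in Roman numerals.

CCXXVI = 226
CLXXXV = 185
226 - 185 = 41

XLI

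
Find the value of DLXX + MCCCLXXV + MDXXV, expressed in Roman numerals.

DLXX = 570, MCCCLXXV = 1375, MDXXV = 1525
570 + 1375 = 1945
1945 + 1525 = 3470

MMMCDLXX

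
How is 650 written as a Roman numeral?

Convert 650 to Roman numerals:
  650 contains 1×500 (D)
  150 contains 1×100 (C)
  50 contains 1×50 (L)

DCL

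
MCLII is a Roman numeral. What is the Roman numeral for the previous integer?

MCLII = 1152, so the previous integer is 1152 - 1 = 1151

MCLI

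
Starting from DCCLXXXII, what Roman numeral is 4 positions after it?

DCCLXXXII = 782
782 + 4 = 786

DCCLXXXVI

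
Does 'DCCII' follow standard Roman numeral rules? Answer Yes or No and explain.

'DCCII': Check the rules: uses only the symbols I, V, X, L, C, D, M; no symbol is repeated more than three times in a row; V, L and D each appear at most once; no smaller symbol precedes a larger one (values never increase from left to right). Value: D (500) + C (100) + C (100) + I (1) + I (1) = 702. So it is a valid standard Roman numeral.

Yes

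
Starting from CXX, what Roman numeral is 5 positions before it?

CXX = 120
120 - 5 = 115

CXV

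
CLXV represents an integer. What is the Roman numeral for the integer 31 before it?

CLXV = 165
165 - 31 = 134

CXXXIV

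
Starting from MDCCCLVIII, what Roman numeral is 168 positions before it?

MDCCCLVIII = 1858
1858 - 168 = 1690

MDCXC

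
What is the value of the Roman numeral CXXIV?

CXXIV: C=100, X=10, X=10, IV=4
100 + 10 + 10 + 4 = 124

124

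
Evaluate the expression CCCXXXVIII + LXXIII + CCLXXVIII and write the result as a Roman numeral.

CCCXXXVIII = 338, LXXIII = 73, CCLXXVIII = 278
338 + 73 = 411
411 + 278 = 689

DCLXXXIX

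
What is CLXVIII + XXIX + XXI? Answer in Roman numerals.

CLXVIII = 168, XXIX = 29, XXI = 21
168 + 29 = 197
197 + 21 = 218

CCXVIII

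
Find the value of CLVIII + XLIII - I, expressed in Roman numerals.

CLVIII = 158, XLIII = 43, I = 1
158 + 43 = 201
201 - 1 = 200

CC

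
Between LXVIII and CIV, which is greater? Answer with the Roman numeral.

LXVIII = 68
CIV = 104
104 is larger

CIV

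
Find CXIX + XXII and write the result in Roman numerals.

CXIX = 119
XXII = 22
119 + 22 = 141

CXLI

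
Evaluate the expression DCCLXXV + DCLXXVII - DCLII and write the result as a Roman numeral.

DCCLXXV = 775, DCLXXVII = 677, DCLII = 652
775 + 677 = 1452
1452 - 652 = 800

DCCC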